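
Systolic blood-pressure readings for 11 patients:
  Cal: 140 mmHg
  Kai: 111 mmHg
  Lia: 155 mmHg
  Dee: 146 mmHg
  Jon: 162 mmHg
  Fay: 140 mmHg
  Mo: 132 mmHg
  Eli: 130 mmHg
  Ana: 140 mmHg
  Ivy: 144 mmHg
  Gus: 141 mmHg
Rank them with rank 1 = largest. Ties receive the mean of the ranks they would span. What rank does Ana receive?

7

Sorted (descending): 162, 155, 146, 144, 141, 140, 140, 140, 132, 130, 111
The 3 values of 140 occupy positions 6–8 → average rank 7.
Ana has value 140 mmHg → rank 7.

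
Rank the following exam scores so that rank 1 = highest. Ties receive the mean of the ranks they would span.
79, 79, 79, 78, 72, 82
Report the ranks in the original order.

Sorted (descending): 82, 79, 79, 79, 78, 72
The 3 values of 79 occupy positions 2–4 → average rank 3.

3, 3, 3, 5, 6, 1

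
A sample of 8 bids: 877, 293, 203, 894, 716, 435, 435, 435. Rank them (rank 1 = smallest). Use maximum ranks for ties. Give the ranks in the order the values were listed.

Sorted (ascending): 203, 293, 435, 435, 435, 716, 877, 894
The 3 values of 435 occupy positions 3–5 → each gets rank 5.

7, 2, 1, 8, 6, 5, 5, 5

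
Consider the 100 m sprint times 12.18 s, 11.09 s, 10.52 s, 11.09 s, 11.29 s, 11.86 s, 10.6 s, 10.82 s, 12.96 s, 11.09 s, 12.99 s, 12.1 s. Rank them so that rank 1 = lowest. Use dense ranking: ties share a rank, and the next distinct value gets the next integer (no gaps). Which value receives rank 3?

10.82

Sorted (ascending): 10.52, 10.6, 10.82, 11.09, 11.09, 11.09, 11.29, 11.86, 12.1, 12.18, 12.96, 12.99
The 3 values of 11.09 share dense rank 4.
Remaining distinct values take the next consecutive integers.
Rank 3 → value 10.82.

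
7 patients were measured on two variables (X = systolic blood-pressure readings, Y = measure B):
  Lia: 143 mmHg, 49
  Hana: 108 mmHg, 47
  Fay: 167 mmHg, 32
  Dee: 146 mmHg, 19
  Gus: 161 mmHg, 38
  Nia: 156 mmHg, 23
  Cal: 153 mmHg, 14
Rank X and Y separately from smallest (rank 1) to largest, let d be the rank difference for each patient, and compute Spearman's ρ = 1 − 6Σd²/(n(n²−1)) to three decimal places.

-0.321

Ranks of variable 1: 2, 1, 7, 3, 6, 5, 4
Ranks of variable 2: 7, 6, 4, 2, 5, 3, 1
d = r₁ − r₂: -5, -5, 3, 1, 1, 2, 3
d²: 25, 25, 9, 1, 1, 4, 9; Σd² = 74
ρ = 1 − 6·74/(7·48) = 1 − 444/336 = -0.321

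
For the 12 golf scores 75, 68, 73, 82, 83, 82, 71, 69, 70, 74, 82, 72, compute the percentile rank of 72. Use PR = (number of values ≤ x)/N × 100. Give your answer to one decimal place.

41.7

N = 12.
Strictly below 72: 4. Equal to 72: 1.
PR = 5/12 × 100 = 41.7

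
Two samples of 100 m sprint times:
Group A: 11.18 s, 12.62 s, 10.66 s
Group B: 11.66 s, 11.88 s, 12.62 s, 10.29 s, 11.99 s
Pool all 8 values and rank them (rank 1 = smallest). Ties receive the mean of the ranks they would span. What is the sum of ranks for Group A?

12.5

Sorted (ascending): 10.29, 10.66, 11.18, 11.66, 11.88, 11.99, 12.62, 12.62
The 2 values of 12.62 occupy positions 7–8 → average rank (7+8)/2 = 7.5.
Group A values → pooled ranks: 11.18→3, 12.62→7.5, 10.66→2
Rank sum = 3 + 7.5 + 2 = 12.5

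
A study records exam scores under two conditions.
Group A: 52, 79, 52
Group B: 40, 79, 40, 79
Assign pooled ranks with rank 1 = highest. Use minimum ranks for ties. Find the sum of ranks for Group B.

Sorted (descending): 79, 79, 79, 52, 52, 40, 40
The 3 values of 79 occupy positions 1–3 → each gets rank 1.
The 2 values of 52 occupy positions 4–5 → each gets rank 4.
The 2 values of 40 occupy positions 6–7 → each gets rank 6.
Group B values → pooled ranks: 40→6, 79→1, 40→6, 79→1
Rank sum = 6 + 1 + 6 + 1 = 14

14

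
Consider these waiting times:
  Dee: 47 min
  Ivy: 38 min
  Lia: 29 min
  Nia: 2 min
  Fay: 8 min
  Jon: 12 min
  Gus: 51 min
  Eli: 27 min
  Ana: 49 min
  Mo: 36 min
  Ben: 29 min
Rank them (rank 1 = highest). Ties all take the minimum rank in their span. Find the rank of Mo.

Sorted (descending): 51, 49, 47, 38, 36, 29, 29, 27, 12, 8, 2
The 2 values of 29 occupy positions 6–7 → each gets rank 6.
Mo has value 36 min → rank 5.

5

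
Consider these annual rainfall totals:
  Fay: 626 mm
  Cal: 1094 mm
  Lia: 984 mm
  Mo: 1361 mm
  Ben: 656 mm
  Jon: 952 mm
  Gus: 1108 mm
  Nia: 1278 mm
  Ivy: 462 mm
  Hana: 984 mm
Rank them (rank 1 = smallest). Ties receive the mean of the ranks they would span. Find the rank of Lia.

Sorted (ascending): 462, 626, 656, 952, 984, 984, 1094, 1108, 1278, 1361
The 2 values of 984 occupy positions 5–6 → average rank (5+6)/2 = 5.5.
Lia has value 984 mm → rank 5.5.

5.5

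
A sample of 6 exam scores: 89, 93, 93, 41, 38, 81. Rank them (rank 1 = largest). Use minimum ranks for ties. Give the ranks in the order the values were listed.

3, 1, 1, 5, 6, 4

Sorted (descending): 93, 93, 89, 81, 41, 38
The 2 values of 93 occupy positions 1–2 → each gets rank 1.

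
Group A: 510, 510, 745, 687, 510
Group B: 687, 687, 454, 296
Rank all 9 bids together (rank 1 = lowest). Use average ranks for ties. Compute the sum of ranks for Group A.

28

Sorted (ascending): 296, 454, 510, 510, 510, 687, 687, 687, 745
The 3 values of 510 occupy positions 3–5 → average rank 4.
The 3 values of 687 occupy positions 6–8 → average rank 7.
Group A values → pooled ranks: 510→4, 510→4, 745→9, 687→7, 510→4
Rank sum = 4 + 4 + 9 + 7 + 4 = 28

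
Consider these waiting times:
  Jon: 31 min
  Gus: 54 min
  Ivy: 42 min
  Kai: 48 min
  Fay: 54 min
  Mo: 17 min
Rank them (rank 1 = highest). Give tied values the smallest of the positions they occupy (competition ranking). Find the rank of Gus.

Sorted (descending): 54, 54, 48, 42, 31, 17
The 2 values of 54 occupy positions 1–2 → each gets rank 1.
Gus has value 54 min → rank 1.

1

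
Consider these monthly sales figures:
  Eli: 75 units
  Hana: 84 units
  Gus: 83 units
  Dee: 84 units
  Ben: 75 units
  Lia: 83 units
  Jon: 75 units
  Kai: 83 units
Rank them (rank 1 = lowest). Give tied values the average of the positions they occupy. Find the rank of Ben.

2

Sorted (ascending): 75, 75, 75, 83, 83, 83, 84, 84
The 3 values of 75 occupy positions 1–3 → average rank 2.
The 3 values of 83 occupy positions 4–6 → average rank 5.
The 2 values of 84 occupy positions 7–8 → average rank (7+8)/2 = 7.5.
Ben has value 75 units → rank 2.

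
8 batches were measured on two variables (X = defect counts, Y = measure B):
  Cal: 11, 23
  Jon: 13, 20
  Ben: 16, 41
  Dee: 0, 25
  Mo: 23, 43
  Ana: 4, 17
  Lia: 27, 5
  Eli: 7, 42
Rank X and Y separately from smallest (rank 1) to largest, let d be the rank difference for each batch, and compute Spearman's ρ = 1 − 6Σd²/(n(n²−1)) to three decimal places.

Ranks of variable 1: 4, 5, 6, 1, 7, 2, 8, 3
Ranks of variable 2: 4, 3, 6, 5, 8, 2, 1, 7
d = r₁ − r₂: 0, 2, 0, -4, -1, 0, 7, -4
d²: 0, 4, 0, 16, 1, 0, 49, 16; Σd² = 86
ρ = 1 − 6·86/(8·63) = 1 − 516/504 = -0.024

-0.024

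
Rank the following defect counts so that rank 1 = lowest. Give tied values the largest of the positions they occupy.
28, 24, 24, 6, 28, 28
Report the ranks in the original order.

Sorted (ascending): 6, 24, 24, 28, 28, 28
The 2 values of 24 occupy positions 2–3 → each gets rank 3.
The 3 values of 28 occupy positions 4–6 → each gets rank 6.

6, 3, 3, 1, 6, 6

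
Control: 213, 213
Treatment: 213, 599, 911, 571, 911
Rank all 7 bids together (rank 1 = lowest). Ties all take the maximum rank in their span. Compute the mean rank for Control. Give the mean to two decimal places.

Sorted (ascending): 213, 213, 213, 571, 599, 911, 911
The 3 values of 213 occupy positions 1–3 → each gets rank 3.
The 2 values of 911 occupy positions 6–7 → each gets rank 7.
Control values → pooled ranks: 213→3, 213→3
Mean rank = (3 + 3) / 2 = 3.00

3.00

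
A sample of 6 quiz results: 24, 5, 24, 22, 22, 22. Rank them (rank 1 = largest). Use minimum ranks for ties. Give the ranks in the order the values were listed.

1, 6, 1, 3, 3, 3

Sorted (descending): 24, 24, 22, 22, 22, 5
The 2 values of 24 occupy positions 1–2 → each gets rank 1.
The 3 values of 22 occupy positions 3–5 → each gets rank 3.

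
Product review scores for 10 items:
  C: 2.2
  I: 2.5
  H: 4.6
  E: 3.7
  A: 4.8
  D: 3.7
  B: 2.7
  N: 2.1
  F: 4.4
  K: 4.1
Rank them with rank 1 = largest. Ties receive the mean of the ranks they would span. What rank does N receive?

10

Sorted (descending): 4.8, 4.6, 4.4, 4.1, 3.7, 3.7, 2.7, 2.5, 2.2, 2.1
The 2 values of 3.7 occupy positions 5–6 → average rank (5+6)/2 = 5.5.
N has value 2.1 → rank 10.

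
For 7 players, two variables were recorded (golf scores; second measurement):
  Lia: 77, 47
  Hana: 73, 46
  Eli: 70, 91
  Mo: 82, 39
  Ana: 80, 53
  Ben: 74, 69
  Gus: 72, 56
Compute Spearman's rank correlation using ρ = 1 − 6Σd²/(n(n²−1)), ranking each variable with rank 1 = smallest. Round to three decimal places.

Ranks of variable 1: 5, 3, 1, 7, 6, 4, 2
Ranks of variable 2: 3, 2, 7, 1, 4, 6, 5
d = r₁ − r₂: 2, 1, -6, 6, 2, -2, -3
d²: 4, 1, 36, 36, 4, 4, 9; Σd² = 94
ρ = 1 − 6·94/(7·48) = 1 − 564/336 = -0.679

-0.679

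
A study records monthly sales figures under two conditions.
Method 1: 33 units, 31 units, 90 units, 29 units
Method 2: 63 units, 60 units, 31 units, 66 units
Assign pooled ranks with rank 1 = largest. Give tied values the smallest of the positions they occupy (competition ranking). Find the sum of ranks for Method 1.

Sorted (descending): 90, 66, 63, 60, 33, 31, 31, 29
The 2 values of 31 occupy positions 6–7 → each gets rank 6.
Method 1 values → pooled ranks: 33→5, 31→6, 90→1, 29→8
Rank sum = 5 + 6 + 1 + 8 = 20

20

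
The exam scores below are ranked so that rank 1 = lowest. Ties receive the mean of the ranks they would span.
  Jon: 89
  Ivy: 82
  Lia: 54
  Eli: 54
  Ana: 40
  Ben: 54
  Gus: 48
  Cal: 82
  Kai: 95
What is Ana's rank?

1

Sorted (ascending): 40, 48, 54, 54, 54, 82, 82, 89, 95
The 3 values of 54 occupy positions 3–5 → average rank 4.
The 2 values of 82 occupy positions 6–7 → average rank (6+7)/2 = 6.5.
Ana has value 40 → rank 1.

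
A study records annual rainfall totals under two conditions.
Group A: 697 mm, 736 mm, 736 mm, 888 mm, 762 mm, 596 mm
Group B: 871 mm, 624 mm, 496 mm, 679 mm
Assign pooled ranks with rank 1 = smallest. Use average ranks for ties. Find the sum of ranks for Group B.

17

Sorted (ascending): 496, 596, 624, 679, 697, 736, 736, 762, 871, 888
The 2 values of 736 occupy positions 6–7 → average rank (6+7)/2 = 6.5.
Group B values → pooled ranks: 871→9, 624→3, 496→1, 679→4
Rank sum = 9 + 3 + 1 + 4 = 17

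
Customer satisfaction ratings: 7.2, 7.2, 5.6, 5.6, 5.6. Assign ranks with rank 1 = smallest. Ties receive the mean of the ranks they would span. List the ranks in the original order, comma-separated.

4.5, 4.5, 2, 2, 2

Sorted (ascending): 5.6, 5.6, 5.6, 7.2, 7.2
The 3 values of 5.6 occupy positions 1–3 → average rank 2.
The 2 values of 7.2 occupy positions 4–5 → average rank (4+5)/2 = 4.5.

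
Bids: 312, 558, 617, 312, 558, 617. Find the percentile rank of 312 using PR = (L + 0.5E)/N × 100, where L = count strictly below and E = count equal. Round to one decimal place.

N = 6.
Strictly below 312: 0. Equal to 312: 2.
PR = (0 + 0.5·2)/6 × 100 = 16.7

16.7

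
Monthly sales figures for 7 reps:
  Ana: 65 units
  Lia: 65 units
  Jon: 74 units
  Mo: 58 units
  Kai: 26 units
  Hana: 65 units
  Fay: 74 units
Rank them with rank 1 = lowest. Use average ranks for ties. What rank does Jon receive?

Sorted (ascending): 26, 58, 65, 65, 65, 74, 74
The 3 values of 65 occupy positions 3–5 → average rank 4.
The 2 values of 74 occupy positions 6–7 → average rank (6+7)/2 = 6.5.
Jon has value 74 units → rank 6.5.

6.5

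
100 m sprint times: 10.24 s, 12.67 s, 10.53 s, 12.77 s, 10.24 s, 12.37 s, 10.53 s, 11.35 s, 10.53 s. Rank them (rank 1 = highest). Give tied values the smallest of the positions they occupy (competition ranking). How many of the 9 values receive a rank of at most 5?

7

Sorted (descending): 12.77, 12.67, 12.37, 11.35, 10.53, 10.53, 10.53, 10.24, 10.24
The 3 values of 10.53 occupy positions 5–7 → each gets rank 5.
The 2 values of 10.24 occupy positions 8–9 → each gets rank 8.
Ranks ≤ 5: {1, 2, 3, 4, 5, 5, 5} → 7 values.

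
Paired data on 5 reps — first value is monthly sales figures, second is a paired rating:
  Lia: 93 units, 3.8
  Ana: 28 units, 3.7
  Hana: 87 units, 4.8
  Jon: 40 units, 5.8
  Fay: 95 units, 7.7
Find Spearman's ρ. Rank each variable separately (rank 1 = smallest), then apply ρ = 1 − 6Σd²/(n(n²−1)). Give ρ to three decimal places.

0.600

Ranks of variable 1: 4, 1, 3, 2, 5
Ranks of variable 2: 2, 1, 3, 4, 5
d = r₁ − r₂: 2, 0, 0, -2, 0
d²: 4, 0, 0, 4, 0; Σd² = 8
ρ = 1 − 6·8/(5·24) = 1 − 48/120 = 0.600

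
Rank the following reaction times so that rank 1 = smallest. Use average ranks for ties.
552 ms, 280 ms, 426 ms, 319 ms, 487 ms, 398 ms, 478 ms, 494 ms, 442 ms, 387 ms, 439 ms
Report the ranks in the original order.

Sorted (ascending): 280, 319, 387, 398, 426, 439, 442, 478, 487, 494, 552
No ties — each value takes its position as its rank.

11, 1, 5, 2, 9, 4, 8, 10, 7, 3, 6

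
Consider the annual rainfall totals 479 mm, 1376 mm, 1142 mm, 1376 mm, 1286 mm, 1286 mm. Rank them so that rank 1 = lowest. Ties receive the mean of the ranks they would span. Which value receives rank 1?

Sorted (ascending): 479, 1142, 1286, 1286, 1376, 1376
The 2 values of 1286 occupy positions 3–4 → average rank (3+4)/2 = 3.5.
The 2 values of 1376 occupy positions 5–6 → average rank (5+6)/2 = 5.5.
Rank 1 → value 479.

479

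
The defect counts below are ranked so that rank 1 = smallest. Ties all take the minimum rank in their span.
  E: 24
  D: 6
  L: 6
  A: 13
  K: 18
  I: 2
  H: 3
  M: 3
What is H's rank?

2

Sorted (ascending): 2, 3, 3, 6, 6, 13, 18, 24
The 2 values of 3 occupy positions 2–3 → each gets rank 2.
The 2 values of 6 occupy positions 4–5 → each gets rank 4.
H has value 3 → rank 2.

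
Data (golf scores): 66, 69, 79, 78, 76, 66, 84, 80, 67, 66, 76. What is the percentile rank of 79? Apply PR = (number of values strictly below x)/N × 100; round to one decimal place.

72.7

N = 11.
Strictly below 79: 8. Equal to 79: 1.
PR = 8/11 × 100 = 72.7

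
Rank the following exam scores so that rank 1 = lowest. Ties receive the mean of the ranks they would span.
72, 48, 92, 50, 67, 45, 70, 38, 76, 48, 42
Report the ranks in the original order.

Sorted (ascending): 38, 42, 45, 48, 48, 50, 67, 70, 72, 76, 92
The 2 values of 48 occupy positions 4–5 → average rank (4+5)/2 = 4.5.

9, 4.5, 11, 6, 7, 3, 8, 1, 10, 4.5, 2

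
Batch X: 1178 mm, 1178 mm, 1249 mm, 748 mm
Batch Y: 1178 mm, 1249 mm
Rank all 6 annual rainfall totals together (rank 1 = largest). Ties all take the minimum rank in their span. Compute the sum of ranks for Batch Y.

4

Sorted (descending): 1249, 1249, 1178, 1178, 1178, 748
The 2 values of 1249 occupy positions 1–2 → each gets rank 1.
The 3 values of 1178 occupy positions 3–5 → each gets rank 3.
Batch Y values → pooled ranks: 1178→3, 1249→1
Rank sum = 3 + 1 = 4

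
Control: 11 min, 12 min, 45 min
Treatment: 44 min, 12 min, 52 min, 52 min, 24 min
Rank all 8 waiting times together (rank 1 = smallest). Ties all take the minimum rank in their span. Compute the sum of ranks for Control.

Sorted (ascending): 11, 12, 12, 24, 44, 45, 52, 52
The 2 values of 12 occupy positions 2–3 → each gets rank 2.
The 2 values of 52 occupy positions 7–8 → each gets rank 7.
Control values → pooled ranks: 11→1, 12→2, 45→6
Rank sum = 1 + 2 + 6 = 9

9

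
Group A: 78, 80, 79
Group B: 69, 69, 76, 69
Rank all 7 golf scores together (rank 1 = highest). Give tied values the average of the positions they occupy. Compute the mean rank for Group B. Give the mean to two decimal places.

5.50

Sorted (descending): 80, 79, 78, 76, 69, 69, 69
The 3 values of 69 occupy positions 5–7 → average rank 6.
Group B values → pooled ranks: 69→6, 69→6, 76→4, 69→6
Mean rank = (6 + 6 + 4 + 6) / 4 = 5.50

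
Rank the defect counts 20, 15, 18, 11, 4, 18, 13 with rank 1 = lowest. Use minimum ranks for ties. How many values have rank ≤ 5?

6

Sorted (ascending): 4, 11, 13, 15, 18, 18, 20
The 2 values of 18 occupy positions 5–6 → each gets rank 5.
Ranks ≤ 5: {1, 2, 3, 4, 5, 5} → 6 values.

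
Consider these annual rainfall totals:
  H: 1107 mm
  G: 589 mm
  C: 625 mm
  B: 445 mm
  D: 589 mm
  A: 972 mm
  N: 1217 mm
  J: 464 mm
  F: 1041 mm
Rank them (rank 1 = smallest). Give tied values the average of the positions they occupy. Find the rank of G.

3.5

Sorted (ascending): 445, 464, 589, 589, 625, 972, 1041, 1107, 1217
The 2 values of 589 occupy positions 3–4 → average rank (3+4)/2 = 3.5.
G has value 589 mm → rank 3.5.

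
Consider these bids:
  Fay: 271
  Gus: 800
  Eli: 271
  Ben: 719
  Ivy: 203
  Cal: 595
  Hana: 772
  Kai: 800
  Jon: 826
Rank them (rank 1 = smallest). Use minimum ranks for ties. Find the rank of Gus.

Sorted (ascending): 203, 271, 271, 595, 719, 772, 800, 800, 826
The 2 values of 271 occupy positions 2–3 → each gets rank 2.
The 2 values of 800 occupy positions 7–8 → each gets rank 7.
Gus has value 800 → rank 7.

7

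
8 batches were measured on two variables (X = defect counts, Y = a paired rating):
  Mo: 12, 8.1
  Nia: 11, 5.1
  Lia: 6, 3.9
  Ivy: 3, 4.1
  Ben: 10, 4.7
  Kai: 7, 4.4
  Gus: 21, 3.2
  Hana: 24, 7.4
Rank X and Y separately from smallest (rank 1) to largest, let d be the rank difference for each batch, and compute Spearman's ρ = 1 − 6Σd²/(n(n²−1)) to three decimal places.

0.429

Ranks of variable 1: 6, 5, 2, 1, 4, 3, 7, 8
Ranks of variable 2: 8, 6, 2, 3, 5, 4, 1, 7
d = r₁ − r₂: -2, -1, 0, -2, -1, -1, 6, 1
d²: 4, 1, 0, 4, 1, 1, 36, 1; Σd² = 48
ρ = 1 − 6·48/(8·63) = 1 − 288/504 = 0.429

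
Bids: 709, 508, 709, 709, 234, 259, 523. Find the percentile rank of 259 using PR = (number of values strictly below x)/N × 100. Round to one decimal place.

14.3

N = 7.
Strictly below 259: 1. Equal to 259: 1.
PR = 1/7 × 100 = 14.3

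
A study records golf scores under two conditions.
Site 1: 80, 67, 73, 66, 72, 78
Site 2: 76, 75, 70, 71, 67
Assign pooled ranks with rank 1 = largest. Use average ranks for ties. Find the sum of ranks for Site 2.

31.5

Sorted (descending): 80, 78, 76, 75, 73, 72, 71, 70, 67, 67, 66
The 2 values of 67 occupy positions 9–10 → average rank (9+10)/2 = 9.5.
Site 2 values → pooled ranks: 76→3, 75→4, 70→8, 71→7, 67→9.5
Rank sum = 3 + 4 + 8 + 7 + 9.5 = 31.5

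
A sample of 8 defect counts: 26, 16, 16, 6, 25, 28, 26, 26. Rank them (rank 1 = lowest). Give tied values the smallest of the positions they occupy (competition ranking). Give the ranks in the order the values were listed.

5, 2, 2, 1, 4, 8, 5, 5

Sorted (ascending): 6, 16, 16, 25, 26, 26, 26, 28
The 2 values of 16 occupy positions 2–3 → each gets rank 2.
The 3 values of 26 occupy positions 5–7 → each gets rank 5.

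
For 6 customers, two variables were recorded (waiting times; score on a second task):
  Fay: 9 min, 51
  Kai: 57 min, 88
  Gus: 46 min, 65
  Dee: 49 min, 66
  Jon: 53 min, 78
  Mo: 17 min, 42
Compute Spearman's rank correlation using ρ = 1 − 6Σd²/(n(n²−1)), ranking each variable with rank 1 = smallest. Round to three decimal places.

0.943

Ranks of variable 1: 1, 6, 3, 4, 5, 2
Ranks of variable 2: 2, 6, 3, 4, 5, 1
d = r₁ − r₂: -1, 0, 0, 0, 0, 1
d²: 1, 0, 0, 0, 0, 1; Σd² = 2
ρ = 1 − 6·2/(6·35) = 1 − 12/210 = 0.943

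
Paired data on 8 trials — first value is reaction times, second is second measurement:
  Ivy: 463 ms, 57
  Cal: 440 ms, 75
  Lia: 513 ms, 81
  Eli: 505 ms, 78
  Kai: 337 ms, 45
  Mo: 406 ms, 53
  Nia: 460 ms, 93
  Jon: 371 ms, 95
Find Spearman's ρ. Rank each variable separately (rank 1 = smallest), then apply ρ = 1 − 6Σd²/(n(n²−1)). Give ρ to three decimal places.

Ranks of variable 1: 6, 4, 8, 7, 1, 3, 5, 2
Ranks of variable 2: 3, 4, 6, 5, 1, 2, 7, 8
d = r₁ − r₂: 3, 0, 2, 2, 0, 1, -2, -6
d²: 9, 0, 4, 4, 0, 1, 4, 36; Σd² = 58
ρ = 1 − 6·58/(8·63) = 1 − 348/504 = 0.310

0.310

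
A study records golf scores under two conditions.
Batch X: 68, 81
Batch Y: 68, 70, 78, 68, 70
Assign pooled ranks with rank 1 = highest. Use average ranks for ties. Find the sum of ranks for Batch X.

Sorted (descending): 81, 78, 70, 70, 68, 68, 68
The 2 values of 70 occupy positions 3–4 → average rank (3+4)/2 = 3.5.
The 3 values of 68 occupy positions 5–7 → average rank 6.
Batch X values → pooled ranks: 68→6, 81→1
Rank sum = 6 + 1 = 7

7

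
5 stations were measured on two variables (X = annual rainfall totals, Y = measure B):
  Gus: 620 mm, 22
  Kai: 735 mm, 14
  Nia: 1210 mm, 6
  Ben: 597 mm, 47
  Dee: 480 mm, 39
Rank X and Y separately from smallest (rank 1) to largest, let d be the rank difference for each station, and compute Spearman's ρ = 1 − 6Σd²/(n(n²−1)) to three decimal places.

-0.900

Ranks of variable 1: 3, 4, 5, 2, 1
Ranks of variable 2: 3, 2, 1, 5, 4
d = r₁ − r₂: 0, 2, 4, -3, -3
d²: 0, 4, 16, 9, 9; Σd² = 38
ρ = 1 − 6·38/(5·24) = 1 − 228/120 = -0.900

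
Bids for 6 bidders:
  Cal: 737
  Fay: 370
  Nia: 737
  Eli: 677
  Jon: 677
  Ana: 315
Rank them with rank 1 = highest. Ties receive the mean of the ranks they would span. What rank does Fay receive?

Sorted (descending): 737, 737, 677, 677, 370, 315
The 2 values of 737 occupy positions 1–2 → average rank (1+2)/2 = 1.5.
The 2 values of 677 occupy positions 3–4 → average rank (3+4)/2 = 3.5.
Fay has value 370 → rank 5.

5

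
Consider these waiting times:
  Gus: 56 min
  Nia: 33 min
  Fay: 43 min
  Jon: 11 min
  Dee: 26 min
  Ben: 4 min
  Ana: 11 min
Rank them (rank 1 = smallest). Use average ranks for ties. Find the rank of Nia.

5

Sorted (ascending): 4, 11, 11, 26, 33, 43, 56
The 2 values of 11 occupy positions 2–3 → average rank (2+3)/2 = 2.5.
Nia has value 33 min → rank 5.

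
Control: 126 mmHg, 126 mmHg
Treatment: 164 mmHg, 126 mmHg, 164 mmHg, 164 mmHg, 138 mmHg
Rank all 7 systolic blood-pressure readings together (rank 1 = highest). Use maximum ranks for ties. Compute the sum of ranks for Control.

Sorted (descending): 164, 164, 164, 138, 126, 126, 126
The 3 values of 164 occupy positions 1–3 → each gets rank 3.
The 3 values of 126 occupy positions 5–7 → each gets rank 7.
Control values → pooled ranks: 126→7, 126→7
Rank sum = 7 + 7 = 14

14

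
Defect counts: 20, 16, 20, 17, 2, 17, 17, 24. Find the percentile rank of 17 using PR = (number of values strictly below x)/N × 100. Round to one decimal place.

N = 8.
Strictly below 17: 2. Equal to 17: 3.
PR = 2/8 × 100 = 25.0

25.0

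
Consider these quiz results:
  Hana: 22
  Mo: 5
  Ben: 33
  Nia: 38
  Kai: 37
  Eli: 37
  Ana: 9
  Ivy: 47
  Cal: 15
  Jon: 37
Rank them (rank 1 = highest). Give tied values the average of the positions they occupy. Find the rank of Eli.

4

Sorted (descending): 47, 38, 37, 37, 37, 33, 22, 15, 9, 5
The 3 values of 37 occupy positions 3–5 → average rank 4.
Eli has value 37 → rank 4.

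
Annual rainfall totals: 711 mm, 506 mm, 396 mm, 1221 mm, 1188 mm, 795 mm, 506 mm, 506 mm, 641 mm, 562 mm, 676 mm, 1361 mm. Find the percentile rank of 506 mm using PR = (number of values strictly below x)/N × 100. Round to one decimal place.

8.3

N = 12.
Strictly below 506: 1. Equal to 506: 3.
PR = 1/12 × 100 = 8.3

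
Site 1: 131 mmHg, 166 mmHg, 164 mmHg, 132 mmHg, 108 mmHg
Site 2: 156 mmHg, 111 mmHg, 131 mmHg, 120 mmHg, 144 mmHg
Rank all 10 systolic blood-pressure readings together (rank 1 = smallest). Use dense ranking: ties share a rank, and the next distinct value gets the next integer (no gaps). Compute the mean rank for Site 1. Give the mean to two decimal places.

5.40

Sorted (ascending): 108, 111, 120, 131, 131, 132, 144, 156, 164, 166
The 2 values of 131 share dense rank 4.
Remaining distinct values take the next consecutive integers.
Site 1 values → pooled ranks: 131→4, 166→9, 164→8, 132→5, 108→1
Mean rank = (4 + 9 + 8 + 5 + 1) / 5 = 5.40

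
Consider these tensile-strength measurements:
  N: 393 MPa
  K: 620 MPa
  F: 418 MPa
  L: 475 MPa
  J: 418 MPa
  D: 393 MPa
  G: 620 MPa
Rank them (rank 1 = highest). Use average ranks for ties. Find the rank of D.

6.5

Sorted (descending): 620, 620, 475, 418, 418, 393, 393
The 2 values of 620 occupy positions 1–2 → average rank (1+2)/2 = 1.5.
The 2 values of 418 occupy positions 4–5 → average rank (4+5)/2 = 4.5.
The 2 values of 393 occupy positions 6–7 → average rank (6+7)/2 = 6.5.
D has value 393 MPa → rank 6.5.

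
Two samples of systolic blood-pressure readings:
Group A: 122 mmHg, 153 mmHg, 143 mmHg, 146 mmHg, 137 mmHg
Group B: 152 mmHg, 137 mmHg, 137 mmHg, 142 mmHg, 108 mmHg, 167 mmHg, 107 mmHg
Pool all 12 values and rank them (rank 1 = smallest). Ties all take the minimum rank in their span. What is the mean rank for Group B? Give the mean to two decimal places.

5.71

Sorted (ascending): 107, 108, 122, 137, 137, 137, 142, 143, 146, 152, 153, 167
The 3 values of 137 occupy positions 4–6 → each gets rank 4.
Group B values → pooled ranks: 152→10, 137→4, 137→4, 142→7, 108→2, 167→12, 107→1
Mean rank = (10 + 4 + 4 + 7 + 2 + 12 + 1) / 7 = 5.71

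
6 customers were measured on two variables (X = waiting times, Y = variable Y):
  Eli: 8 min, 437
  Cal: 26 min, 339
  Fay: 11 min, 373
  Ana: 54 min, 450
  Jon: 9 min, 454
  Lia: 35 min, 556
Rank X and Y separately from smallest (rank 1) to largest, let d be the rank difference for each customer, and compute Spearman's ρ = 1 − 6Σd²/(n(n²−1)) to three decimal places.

0.200

Ranks of variable 1: 1, 4, 3, 6, 2, 5
Ranks of variable 2: 3, 1, 2, 4, 5, 6
d = r₁ − r₂: -2, 3, 1, 2, -3, -1
d²: 4, 9, 1, 4, 9, 1; Σd² = 28
ρ = 1 − 6·28/(6·35) = 1 − 168/210 = 0.200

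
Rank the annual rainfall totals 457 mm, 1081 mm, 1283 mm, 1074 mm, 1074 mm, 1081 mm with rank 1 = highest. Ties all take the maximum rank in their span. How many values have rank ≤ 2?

Sorted (descending): 1283, 1081, 1081, 1074, 1074, 457
The 2 values of 1081 occupy positions 2–3 → each gets rank 3.
The 2 values of 1074 occupy positions 4–5 → each gets rank 5.
Ranks ≤ 2: {1} → 1 value.

1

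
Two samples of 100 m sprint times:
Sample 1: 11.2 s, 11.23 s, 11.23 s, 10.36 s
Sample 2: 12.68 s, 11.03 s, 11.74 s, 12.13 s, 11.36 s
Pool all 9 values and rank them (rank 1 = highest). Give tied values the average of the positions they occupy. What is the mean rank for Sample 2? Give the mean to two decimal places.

Sorted (descending): 12.68, 12.13, 11.74, 11.36, 11.23, 11.23, 11.2, 11.03, 10.36
The 2 values of 11.23 occupy positions 5–6 → average rank (5+6)/2 = 5.5.
Sample 2 values → pooled ranks: 12.68→1, 11.03→8, 11.74→3, 12.13→2, 11.36→4
Mean rank = (1 + 8 + 3 + 2 + 4) / 5 = 3.60

3.60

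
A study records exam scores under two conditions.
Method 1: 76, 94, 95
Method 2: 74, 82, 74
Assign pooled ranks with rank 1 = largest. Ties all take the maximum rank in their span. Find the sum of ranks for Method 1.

7

Sorted (descending): 95, 94, 82, 76, 74, 74
The 2 values of 74 occupy positions 5–6 → each gets rank 6.
Method 1 values → pooled ranks: 76→4, 94→2, 95→1
Rank sum = 4 + 2 + 1 = 7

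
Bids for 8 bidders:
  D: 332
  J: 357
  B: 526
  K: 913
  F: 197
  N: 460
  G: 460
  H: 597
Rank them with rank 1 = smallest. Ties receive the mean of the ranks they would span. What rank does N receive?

Sorted (ascending): 197, 332, 357, 460, 460, 526, 597, 913
The 2 values of 460 occupy positions 4–5 → average rank (4+5)/2 = 4.5.
N has value 460 → rank 4.5.

4.5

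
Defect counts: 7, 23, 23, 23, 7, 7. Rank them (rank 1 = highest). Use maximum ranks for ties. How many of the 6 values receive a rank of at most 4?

3

Sorted (descending): 23, 23, 23, 7, 7, 7
The 3 values of 23 occupy positions 1–3 → each gets rank 3.
The 3 values of 7 occupy positions 4–6 → each gets rank 6.
Ranks ≤ 4: {3, 3, 3} → 3 values.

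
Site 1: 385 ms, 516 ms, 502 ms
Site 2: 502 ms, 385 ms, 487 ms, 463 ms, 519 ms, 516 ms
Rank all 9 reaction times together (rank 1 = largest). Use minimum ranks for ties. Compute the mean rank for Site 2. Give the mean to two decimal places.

Sorted (descending): 519, 516, 516, 502, 502, 487, 463, 385, 385
The 2 values of 516 occupy positions 2–3 → each gets rank 2.
The 2 values of 502 occupy positions 4–5 → each gets rank 4.
The 2 values of 385 occupy positions 8–9 → each gets rank 8.
Site 2 values → pooled ranks: 502→4, 385→8, 487→6, 463→7, 519→1, 516→2
Mean rank = (4 + 8 + 6 + 7 + 1 + 2) / 6 = 4.67

4.67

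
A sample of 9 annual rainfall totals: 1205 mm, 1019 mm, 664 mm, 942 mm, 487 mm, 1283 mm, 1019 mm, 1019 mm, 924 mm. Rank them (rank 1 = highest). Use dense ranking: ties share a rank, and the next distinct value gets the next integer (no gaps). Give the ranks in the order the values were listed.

Sorted (descending): 1283, 1205, 1019, 1019, 1019, 942, 924, 664, 487
The 3 values of 1019 share dense rank 3.
Remaining distinct values take the next consecutive integers.

2, 3, 6, 4, 7, 1, 3, 3, 5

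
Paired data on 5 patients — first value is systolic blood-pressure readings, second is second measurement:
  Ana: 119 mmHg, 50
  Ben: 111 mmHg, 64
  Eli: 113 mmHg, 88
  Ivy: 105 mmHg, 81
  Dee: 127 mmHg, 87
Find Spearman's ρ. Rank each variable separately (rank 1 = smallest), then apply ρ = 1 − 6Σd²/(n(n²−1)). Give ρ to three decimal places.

Ranks of variable 1: 4, 2, 3, 1, 5
Ranks of variable 2: 1, 2, 5, 3, 4
d = r₁ − r₂: 3, 0, -2, -2, 1
d²: 9, 0, 4, 4, 1; Σd² = 18
ρ = 1 − 6·18/(5·24) = 1 − 108/120 = 0.100

0.100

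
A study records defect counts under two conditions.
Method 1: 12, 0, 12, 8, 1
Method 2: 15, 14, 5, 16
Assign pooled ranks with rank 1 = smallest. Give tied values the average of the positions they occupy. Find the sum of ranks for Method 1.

18

Sorted (ascending): 0, 1, 5, 8, 12, 12, 14, 15, 16
The 2 values of 12 occupy positions 5–6 → average rank (5+6)/2 = 5.5.
Method 1 values → pooled ranks: 12→5.5, 0→1, 12→5.5, 8→4, 1→2
Rank sum = 5.5 + 1 + 5.5 + 4 + 2 = 18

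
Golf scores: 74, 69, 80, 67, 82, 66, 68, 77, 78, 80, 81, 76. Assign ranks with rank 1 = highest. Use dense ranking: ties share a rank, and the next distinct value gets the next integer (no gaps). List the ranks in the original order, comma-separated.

Sorted (descending): 82, 81, 80, 80, 78, 77, 76, 74, 69, 68, 67, 66
The 2 values of 80 share dense rank 3.
Remaining distinct values take the next consecutive integers.

7, 8, 3, 10, 1, 11, 9, 5, 4, 3, 2, 6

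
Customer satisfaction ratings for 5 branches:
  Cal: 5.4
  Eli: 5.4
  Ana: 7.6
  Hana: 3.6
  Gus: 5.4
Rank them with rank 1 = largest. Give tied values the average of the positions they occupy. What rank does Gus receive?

Sorted (descending): 7.6, 5.4, 5.4, 5.4, 3.6
The 3 values of 5.4 occupy positions 2–4 → average rank 3.
Gus has value 5.4 → rank 3.

3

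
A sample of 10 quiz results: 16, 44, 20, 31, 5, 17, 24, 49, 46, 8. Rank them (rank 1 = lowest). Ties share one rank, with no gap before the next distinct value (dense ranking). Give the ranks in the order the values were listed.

3, 8, 5, 7, 1, 4, 6, 10, 9, 2

Sorted (ascending): 5, 8, 16, 17, 20, 24, 31, 44, 46, 49
No ties — each value takes its position as its rank.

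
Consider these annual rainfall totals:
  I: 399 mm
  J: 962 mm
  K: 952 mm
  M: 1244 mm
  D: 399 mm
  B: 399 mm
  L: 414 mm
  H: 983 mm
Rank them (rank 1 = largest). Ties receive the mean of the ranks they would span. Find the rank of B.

Sorted (descending): 1244, 983, 962, 952, 414, 399, 399, 399
The 3 values of 399 occupy positions 6–8 → average rank 7.
B has value 399 mm → rank 7.

7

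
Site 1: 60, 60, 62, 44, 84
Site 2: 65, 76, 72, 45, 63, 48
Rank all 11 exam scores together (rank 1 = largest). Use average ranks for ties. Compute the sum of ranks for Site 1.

Sorted (descending): 84, 76, 72, 65, 63, 62, 60, 60, 48, 45, 44
The 2 values of 60 occupy positions 7–8 → average rank (7+8)/2 = 7.5.
Site 1 values → pooled ranks: 60→7.5, 60→7.5, 62→6, 44→11, 84→1
Rank sum = 7.5 + 7.5 + 6 + 11 + 1 = 33

33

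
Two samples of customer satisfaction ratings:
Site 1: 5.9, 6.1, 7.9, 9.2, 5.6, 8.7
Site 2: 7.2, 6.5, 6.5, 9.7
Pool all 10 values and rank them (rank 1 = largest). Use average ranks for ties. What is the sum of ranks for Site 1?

36

Sorted (descending): 9.7, 9.2, 8.7, 7.9, 7.2, 6.5, 6.5, 6.1, 5.9, 5.6
The 2 values of 6.5 occupy positions 6–7 → average rank (6+7)/2 = 6.5.
Site 1 values → pooled ranks: 5.9→9, 6.1→8, 7.9→4, 9.2→2, 5.6→10, 8.7→3
Rank sum = 9 + 8 + 4 + 2 + 10 + 3 = 36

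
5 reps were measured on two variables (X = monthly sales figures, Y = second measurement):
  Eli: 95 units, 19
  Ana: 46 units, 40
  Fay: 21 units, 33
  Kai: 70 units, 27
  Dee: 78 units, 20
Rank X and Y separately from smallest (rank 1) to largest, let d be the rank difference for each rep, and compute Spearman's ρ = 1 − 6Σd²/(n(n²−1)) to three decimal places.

Ranks of variable 1: 5, 2, 1, 3, 4
Ranks of variable 2: 1, 5, 4, 3, 2
d = r₁ − r₂: 4, -3, -3, 0, 2
d²: 16, 9, 9, 0, 4; Σd² = 38
ρ = 1 − 6·38/(5·24) = 1 − 228/120 = -0.900

-0.900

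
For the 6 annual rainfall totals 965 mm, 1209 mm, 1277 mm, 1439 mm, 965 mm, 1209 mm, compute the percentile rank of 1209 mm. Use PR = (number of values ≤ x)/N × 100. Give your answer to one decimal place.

66.7

N = 6.
Strictly below 1209: 2. Equal to 1209: 2.
PR = 4/6 × 100 = 66.7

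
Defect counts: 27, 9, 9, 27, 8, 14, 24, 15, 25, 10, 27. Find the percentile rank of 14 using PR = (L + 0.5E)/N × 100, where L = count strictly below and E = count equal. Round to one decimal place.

40.9

N = 11.
Strictly below 14: 4. Equal to 14: 1.
PR = (4 + 0.5·1)/11 × 100 = 40.9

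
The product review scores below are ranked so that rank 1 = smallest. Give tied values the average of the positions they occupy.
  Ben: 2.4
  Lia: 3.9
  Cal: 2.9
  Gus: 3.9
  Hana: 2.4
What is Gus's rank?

4.5

Sorted (ascending): 2.4, 2.4, 2.9, 3.9, 3.9
The 2 values of 2.4 occupy positions 1–2 → average rank (1+2)/2 = 1.5.
The 2 values of 3.9 occupy positions 4–5 → average rank (4+5)/2 = 4.5.
Gus has value 3.9 → rank 4.5.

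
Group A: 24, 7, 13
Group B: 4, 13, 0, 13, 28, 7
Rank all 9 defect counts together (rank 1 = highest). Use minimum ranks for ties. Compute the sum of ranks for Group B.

Sorted (descending): 28, 24, 13, 13, 13, 7, 7, 4, 0
The 3 values of 13 occupy positions 3–5 → each gets rank 3.
The 2 values of 7 occupy positions 6–7 → each gets rank 6.
Group B values → pooled ranks: 4→8, 13→3, 0→9, 13→3, 28→1, 7→6
Rank sum = 8 + 3 + 9 + 3 + 1 + 6 = 30

30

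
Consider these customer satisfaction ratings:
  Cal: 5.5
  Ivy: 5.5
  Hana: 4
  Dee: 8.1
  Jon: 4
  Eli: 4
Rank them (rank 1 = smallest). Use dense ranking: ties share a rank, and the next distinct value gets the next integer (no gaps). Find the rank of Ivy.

Sorted (ascending): 4, 4, 4, 5.5, 5.5, 8.1
The 3 values of 4 share dense rank 1.
The 2 values of 5.5 share dense rank 2.
Remaining distinct values take the next consecutive integers.
Ivy has value 5.5 → rank 2.

2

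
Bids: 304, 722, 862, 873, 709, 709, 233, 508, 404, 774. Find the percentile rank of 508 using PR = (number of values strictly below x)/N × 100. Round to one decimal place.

N = 10.
Strictly below 508: 3. Equal to 508: 1.
PR = 3/10 × 100 = 30.0

30.0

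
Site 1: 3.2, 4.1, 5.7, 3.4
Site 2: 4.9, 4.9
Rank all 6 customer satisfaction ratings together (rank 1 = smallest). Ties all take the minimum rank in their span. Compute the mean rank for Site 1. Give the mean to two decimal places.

3.00

Sorted (ascending): 3.2, 3.4, 4.1, 4.9, 4.9, 5.7
The 2 values of 4.9 occupy positions 4–5 → each gets rank 4.
Site 1 values → pooled ranks: 3.2→1, 4.1→3, 5.7→6, 3.4→2
Mean rank = (1 + 3 + 6 + 2) / 4 = 3.00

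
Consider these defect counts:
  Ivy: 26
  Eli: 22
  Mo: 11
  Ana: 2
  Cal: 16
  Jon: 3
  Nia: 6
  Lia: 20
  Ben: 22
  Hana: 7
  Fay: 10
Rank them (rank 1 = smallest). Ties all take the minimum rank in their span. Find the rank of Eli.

9

Sorted (ascending): 2, 3, 6, 7, 10, 11, 16, 20, 22, 22, 26
The 2 values of 22 occupy positions 9–10 → each gets rank 9.
Eli has value 22 → rank 9.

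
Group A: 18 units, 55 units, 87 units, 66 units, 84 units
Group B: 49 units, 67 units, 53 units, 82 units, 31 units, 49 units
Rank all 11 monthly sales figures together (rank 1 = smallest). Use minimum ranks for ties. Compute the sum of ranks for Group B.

Sorted (ascending): 18, 31, 49, 49, 53, 55, 66, 67, 82, 84, 87
The 2 values of 49 occupy positions 3–4 → each gets rank 3.
Group B values → pooled ranks: 49→3, 67→8, 53→5, 82→9, 31→2, 49→3
Rank sum = 3 + 8 + 5 + 9 + 2 + 3 = 30

30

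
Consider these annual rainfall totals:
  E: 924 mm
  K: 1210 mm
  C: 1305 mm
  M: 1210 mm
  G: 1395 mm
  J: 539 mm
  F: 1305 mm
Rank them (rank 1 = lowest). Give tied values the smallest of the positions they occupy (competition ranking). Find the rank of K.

Sorted (ascending): 539, 924, 1210, 1210, 1305, 1305, 1395
The 2 values of 1210 occupy positions 3–4 → each gets rank 3.
The 2 values of 1305 occupy positions 5–6 → each gets rank 5.
K has value 1210 mm → rank 3.

3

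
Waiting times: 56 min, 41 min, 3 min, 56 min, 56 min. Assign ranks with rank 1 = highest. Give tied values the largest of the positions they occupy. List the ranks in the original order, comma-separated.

3, 4, 5, 3, 3

Sorted (descending): 56, 56, 56, 41, 3
The 3 values of 56 occupy positions 1–3 → each gets rank 3.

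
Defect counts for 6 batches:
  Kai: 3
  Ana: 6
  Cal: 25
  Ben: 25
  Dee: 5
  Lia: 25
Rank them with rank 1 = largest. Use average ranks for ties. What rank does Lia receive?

2

Sorted (descending): 25, 25, 25, 6, 5, 3
The 3 values of 25 occupy positions 1–3 → average rank 2.
Lia has value 25 → rank 2.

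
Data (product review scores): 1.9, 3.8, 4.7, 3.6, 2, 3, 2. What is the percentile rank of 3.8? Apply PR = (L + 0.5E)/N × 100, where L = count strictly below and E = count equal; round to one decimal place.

78.6

N = 7.
Strictly below 3.8: 5. Equal to 3.8: 1.
PR = (5 + 0.5·1)/7 × 100 = 78.6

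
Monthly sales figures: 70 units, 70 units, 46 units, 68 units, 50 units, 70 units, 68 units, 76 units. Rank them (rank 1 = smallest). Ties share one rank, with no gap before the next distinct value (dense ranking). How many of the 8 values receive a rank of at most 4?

7

Sorted (ascending): 46, 50, 68, 68, 70, 70, 70, 76
The 2 values of 68 share dense rank 3.
The 3 values of 70 share dense rank 4.
Remaining distinct values take the next consecutive integers.
Ranks ≤ 4: {1, 2, 3, 3, 4, 4, 4} → 7 values.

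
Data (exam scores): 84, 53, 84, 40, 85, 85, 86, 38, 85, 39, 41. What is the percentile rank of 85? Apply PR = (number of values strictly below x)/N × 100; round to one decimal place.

63.6

N = 11.
Strictly below 85: 7. Equal to 85: 3.
PR = 7/11 × 100 = 63.6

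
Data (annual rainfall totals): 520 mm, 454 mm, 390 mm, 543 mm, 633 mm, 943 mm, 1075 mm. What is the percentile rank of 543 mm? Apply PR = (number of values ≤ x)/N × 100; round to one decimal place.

57.1

N = 7.
Strictly below 543: 3. Equal to 543: 1.
PR = 4/7 × 100 = 57.1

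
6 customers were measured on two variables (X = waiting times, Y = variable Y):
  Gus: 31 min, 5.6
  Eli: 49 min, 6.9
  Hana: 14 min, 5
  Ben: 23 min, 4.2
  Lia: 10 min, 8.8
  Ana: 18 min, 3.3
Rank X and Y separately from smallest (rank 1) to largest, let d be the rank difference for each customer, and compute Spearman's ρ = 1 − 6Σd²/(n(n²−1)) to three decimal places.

Ranks of variable 1: 5, 6, 2, 4, 1, 3
Ranks of variable 2: 4, 5, 3, 2, 6, 1
d = r₁ − r₂: 1, 1, -1, 2, -5, 2
d²: 1, 1, 1, 4, 25, 4; Σd² = 36
ρ = 1 − 6·36/(6·35) = 1 − 216/210 = -0.029

-0.029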